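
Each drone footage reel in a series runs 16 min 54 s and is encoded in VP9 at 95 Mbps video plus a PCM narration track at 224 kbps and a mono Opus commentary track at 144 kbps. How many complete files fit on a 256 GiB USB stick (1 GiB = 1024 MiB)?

16 min 54 s = 1014 s
Audio total: 224 + 144 = 368 kbps = 0.368 Mbps.
Total bitrate: 95.368 Mbps.
Per item: 95.368 Mbps × 1014 s = 96,703 Mb = 12,088 MB.
Capacity: 256 GiB = 2,199,023 Mb; 22.74 items → 22 complete.

22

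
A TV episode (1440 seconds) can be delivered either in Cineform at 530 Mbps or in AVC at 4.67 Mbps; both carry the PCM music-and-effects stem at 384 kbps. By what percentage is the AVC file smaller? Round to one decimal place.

Audio: 384 kbps = 0.384 Mbps.
Cineform: 530.384 Mbps × 1440 s = 763753.0 Mb = 88.913 GiB.
AVC: 5.054 Mbps × 1440 s = 7277.8 Mb = 0.847 GiB.
Reduction: (1 − 0.847/88.913) × 100 = 99.05%.

99.0%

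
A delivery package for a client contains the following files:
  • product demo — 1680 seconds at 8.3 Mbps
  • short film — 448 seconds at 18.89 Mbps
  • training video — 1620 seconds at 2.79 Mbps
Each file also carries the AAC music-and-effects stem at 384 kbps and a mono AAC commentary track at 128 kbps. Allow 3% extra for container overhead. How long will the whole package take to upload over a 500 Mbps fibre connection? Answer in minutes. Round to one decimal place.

Audio total: 384 + 128 = 512 kbps = 0.512 Mbps.
product demo: 8.812 Mbps × 1680 s × 1.03 = 15248.3 Mb
short film: 19.402 Mbps × 448 s × 1.03 = 8952.9 Mb
training video: 3.302 Mbps × 1620 s × 1.03 = 5509.7 Mb
Total: 29710.9 Mb = 3713.9 MB.
At 500 Mbps: 29710.9 / 500 = 59 s ≈ 0.99 minutes.

1.0 minutes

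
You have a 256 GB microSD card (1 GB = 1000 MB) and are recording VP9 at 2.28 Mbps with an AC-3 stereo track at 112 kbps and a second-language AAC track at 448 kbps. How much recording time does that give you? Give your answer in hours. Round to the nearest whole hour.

200 hours

Audio total: 112 + 448 = 560 kbps = 0.560 Mbps.
Total bitrate: 2.28 + 0.560 = 2.840 Mbps.
Capacity: 256 GB = 2,048,000 Mb.
Recording time: 2,048,000 / 2.840 = 721,127 s ≈ 200 hours.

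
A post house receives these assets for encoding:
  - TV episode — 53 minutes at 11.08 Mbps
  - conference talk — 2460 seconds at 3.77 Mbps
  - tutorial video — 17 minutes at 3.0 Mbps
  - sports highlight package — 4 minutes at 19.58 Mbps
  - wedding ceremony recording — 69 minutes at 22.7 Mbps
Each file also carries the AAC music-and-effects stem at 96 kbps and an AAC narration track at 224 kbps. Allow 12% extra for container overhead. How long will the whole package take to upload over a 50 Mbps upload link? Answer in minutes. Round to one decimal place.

Audio total: 96 + 224 = 320 kbps = 0.320 Mbps.
TV episode: 11.400 Mbps × 3180 s × 1.12 = 40602.2 Mb
conference talk: 4.090 Mbps × 2460 s × 1.12 = 11268.8 Mb
tutorial video: 3.320 Mbps × 1020 s × 1.12 = 3792.8 Mb
sports highlight package: 19.900 Mbps × 240 s × 1.12 = 5349.1 Mb
wedding ceremony recording: 23.020 Mbps × 4140 s × 1.12 = 106739.1 Mb
Total: 167752.0 Mb = 20969.0 MB.
At 50 Mbps: 167752.0 / 50 = 3355 s ≈ 55.9 minutes.

55.9 minutes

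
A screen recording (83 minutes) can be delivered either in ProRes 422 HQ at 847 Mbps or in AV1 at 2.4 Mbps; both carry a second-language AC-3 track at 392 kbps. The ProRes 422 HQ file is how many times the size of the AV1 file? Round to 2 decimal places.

83 min = 4980 s
Audio: 392 kbps = 0.392 Mbps.
ProRes 422 HQ: 847.392 Mbps × 4980 s = 4220012.2 Mb = 491.274 GiB.
AV1: 2.792 Mbps × 4980 s = 13904.2 Mb = 1.619 GiB.
Ratio: 491.274 / 1.619 = 303.507.

303.51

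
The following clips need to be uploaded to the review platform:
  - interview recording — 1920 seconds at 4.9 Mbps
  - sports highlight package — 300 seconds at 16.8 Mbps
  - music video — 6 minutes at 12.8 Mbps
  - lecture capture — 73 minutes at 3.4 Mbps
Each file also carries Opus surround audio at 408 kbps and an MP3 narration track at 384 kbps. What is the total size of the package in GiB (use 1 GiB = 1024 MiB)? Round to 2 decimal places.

4.59 GiB

Audio total: 408 + 384 = 792 kbps = 0.792 Mbps.
interview recording: 5.692 Mbps × 1920 s = 10928.6 Mb
sports highlight package: 17.592 Mbps × 300 s = 5277.6 Mb
music video: 13.592 Mbps × 360 s = 4893.1 Mb
lecture capture: 4.192 Mbps × 4380 s = 18361.0 Mb
Total: 39460.3 Mb = 4932.5 MB.
= 4.594 GiB.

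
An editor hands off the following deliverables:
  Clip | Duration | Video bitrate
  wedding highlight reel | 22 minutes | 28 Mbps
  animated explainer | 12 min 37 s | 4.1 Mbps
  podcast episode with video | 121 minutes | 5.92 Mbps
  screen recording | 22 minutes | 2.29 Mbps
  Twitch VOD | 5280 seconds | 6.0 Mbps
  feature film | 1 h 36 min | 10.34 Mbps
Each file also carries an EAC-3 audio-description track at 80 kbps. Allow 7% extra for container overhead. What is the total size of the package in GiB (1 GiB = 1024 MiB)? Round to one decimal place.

Audio: 80 kbps = 0.080 Mbps.
wedding highlight reel: 28.080 Mbps × 1320 s × 1.07 = 39660.2 Mb
animated explainer: 4.180 Mbps × 757 s × 1.07 = 3385.8 Mb
podcast episode with video: 6.000 Mbps × 7260 s × 1.07 = 46609.2 Mb
screen recording: 2.370 Mbps × 1320 s × 1.07 = 3347.4 Mb
Twitch VOD: 6.080 Mbps × 5280 s × 1.07 = 34349.6 Mb
feature film: 10.420 Mbps × 5760 s × 1.07 = 64220.5 Mb
Total: 191572.7 Mb = 23946.6 MB.
= 22.30 GiB.

22.3 GiB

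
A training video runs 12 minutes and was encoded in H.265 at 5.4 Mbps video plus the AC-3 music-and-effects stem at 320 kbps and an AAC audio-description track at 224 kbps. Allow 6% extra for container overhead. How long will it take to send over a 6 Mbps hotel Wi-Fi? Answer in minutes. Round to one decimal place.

12 min = 720 s
Audio total: 320 + 224 = 544 kbps = 0.544 Mbps.
Total bitrate: 5.944 Mbps.
File: 5.944 Mbps × 720 s = 4279.7 Mb.
With 6% container overhead: ×1.06. → 4536.5 Mb.
At 6 Mbps: 4536.5 / 6 = 756.1 s ≈ 12.6 minutes.

12.6 minutes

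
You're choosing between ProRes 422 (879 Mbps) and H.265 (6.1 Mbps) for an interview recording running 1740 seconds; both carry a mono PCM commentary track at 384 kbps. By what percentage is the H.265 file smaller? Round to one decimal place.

Audio: 384 kbps = 0.384 Mbps.
ProRes 422: 879.384 Mbps × 1740 s = 1530128.2 Mb = 178.130 GiB.
H.265: 6.484 Mbps × 1740 s = 11282.2 Mb = 1.313 GiB.
Reduction: (1 − 1.313/178.130) × 100 = 99.26%.

99.3%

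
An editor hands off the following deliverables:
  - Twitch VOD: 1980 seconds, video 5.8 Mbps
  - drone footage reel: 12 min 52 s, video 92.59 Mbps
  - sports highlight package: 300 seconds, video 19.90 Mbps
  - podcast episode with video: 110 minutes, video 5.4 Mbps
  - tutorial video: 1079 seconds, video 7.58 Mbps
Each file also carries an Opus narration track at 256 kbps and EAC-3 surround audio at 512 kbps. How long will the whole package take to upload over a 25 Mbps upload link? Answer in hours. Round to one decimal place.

1.6 hours

Audio total: 256 + 512 = 768 kbps = 0.768 Mbps.
Twitch VOD: 6.568 Mbps × 1980 s = 13004.6 Mb
drone footage reel: 93.358 Mbps × 772 s = 72072.4 Mb
sports highlight package: 20.668 Mbps × 300 s = 6200.4 Mb
podcast episode with video: 6.168 Mbps × 6600 s = 40708.8 Mb
tutorial video: 8.348 Mbps × 1079 s = 9007.5 Mb
Total: 140993.7 Mb = 17624.2 MB.
At 25 Mbps: 140993.7 / 25 = 5640 s ≈ 1.57 hours.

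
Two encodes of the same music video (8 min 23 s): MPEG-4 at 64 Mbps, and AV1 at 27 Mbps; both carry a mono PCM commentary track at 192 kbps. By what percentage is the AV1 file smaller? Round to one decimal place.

8 min 23 s = 503 s
Audio: 192 kbps = 0.192 Mbps.
MPEG-4: 64.192 Mbps × 503 s = 32288.6 Mb = 4.036 GB.
AV1: 27.192 Mbps × 503 s = 13677.6 Mb = 1.710 GB.
Reduction: (1 − 1.710/4.036) × 100 = 57.64%.

57.6%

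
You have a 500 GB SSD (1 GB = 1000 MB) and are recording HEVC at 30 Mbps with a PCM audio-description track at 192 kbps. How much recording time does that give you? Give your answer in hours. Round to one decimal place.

36.8 hours

Audio: 192 kbps = 0.192 Mbps.
Total bitrate: 30 + 0.192 = 30.192 Mbps.
Capacity: 500 GB = 4,000,000 Mb.
Recording time: 4,000,000 / 30.192 = 132,485 s ≈ 36.8 hours.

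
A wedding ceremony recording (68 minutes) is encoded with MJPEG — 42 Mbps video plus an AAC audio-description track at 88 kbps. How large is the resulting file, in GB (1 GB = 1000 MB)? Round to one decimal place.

21.5 GB

68 min = 4080 s
Audio: 88 kbps = 0.088 Mbps.
Total bitrate: 42 + 0.088 = 42.088 Mbps.
Stream data: 42.088 Mbps × 4080 s = 171719.0 Mb.
171,719 Mb ÷ 8 = 21,465 MB → 21.46 GB.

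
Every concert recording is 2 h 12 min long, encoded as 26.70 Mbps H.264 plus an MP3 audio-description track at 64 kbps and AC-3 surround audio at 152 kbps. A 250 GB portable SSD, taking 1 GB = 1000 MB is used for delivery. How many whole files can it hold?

2 h 12 min = 132 min = 7920 s
Audio total: 64 + 152 = 216 kbps = 0.216 Mbps.
Total bitrate: 26.916 Mbps.
Per item: 26.916 Mbps × 7920 s = 213,175 Mb = 26,647 MB.
Capacity: 250 GB = 2,000,000 Mb; 9.38 items → 9 complete.

9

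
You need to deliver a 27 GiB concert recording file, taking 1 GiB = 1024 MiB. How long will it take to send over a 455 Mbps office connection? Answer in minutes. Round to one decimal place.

8.5 minutes

File: 27 GiB = 231928.2 Mb.
At 455 Mbps: 231928.2 / 455 = 509.7 s ≈ 8.5 minutes.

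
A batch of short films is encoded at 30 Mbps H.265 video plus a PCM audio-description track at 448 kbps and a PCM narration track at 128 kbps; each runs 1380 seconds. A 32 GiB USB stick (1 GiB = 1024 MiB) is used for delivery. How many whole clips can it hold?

Audio total: 448 + 128 = 576 kbps = 0.576 Mbps.
Total bitrate: 30.576 Mbps.
Per item: 30.576 Mbps × 1380 s = 42,195 Mb = 5,274 MB.
Capacity: 32 GiB = 274,878 Mb; 6.51 items → 6 complete.

6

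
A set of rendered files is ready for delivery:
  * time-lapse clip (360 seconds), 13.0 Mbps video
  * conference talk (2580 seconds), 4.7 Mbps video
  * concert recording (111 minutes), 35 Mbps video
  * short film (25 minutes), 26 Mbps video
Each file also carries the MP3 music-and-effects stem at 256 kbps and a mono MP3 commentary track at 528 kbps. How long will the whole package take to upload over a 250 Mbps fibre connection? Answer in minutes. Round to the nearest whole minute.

Audio total: 256 + 528 = 784 kbps = 0.784 Mbps.
time-lapse clip: 13.784 Mbps × 360 s = 4962.2 Mb
conference talk: 5.484 Mbps × 2580 s = 14148.7 Mb
concert recording: 35.784 Mbps × 6660 s = 238321.4 Mb
short film: 26.784 Mbps × 1500 s = 40176.0 Mb
Total: 297608.4 Mb = 37201.1 MB.
At 250 Mbps: 297608.4 / 250 = 1190 s ≈ 19.8 minutes.

20 minutes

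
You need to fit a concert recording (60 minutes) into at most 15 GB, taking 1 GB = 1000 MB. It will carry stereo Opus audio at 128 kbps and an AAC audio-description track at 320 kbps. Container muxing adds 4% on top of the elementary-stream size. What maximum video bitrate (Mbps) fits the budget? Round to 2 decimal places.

31.60 Mbps

Budget: 15 GB = 120000.0 Mb.
Stream payload after overhead: 120000.0 / 1.04 = 115384.6 Mb.
60 min = 3600 s
Total bitrate budget: 115384.6 Mb / 3600 s = 32.051 Mbps.
Audio total: 128 + 320 = 448 kbps = 0.448 Mbps.
Video: 32.051 − 0.448 = 31.603 Mbps.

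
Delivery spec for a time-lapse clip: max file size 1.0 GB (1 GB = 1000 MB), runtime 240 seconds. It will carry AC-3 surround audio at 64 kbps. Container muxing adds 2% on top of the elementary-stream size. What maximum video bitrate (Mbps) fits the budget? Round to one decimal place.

32.6 Mbps

Budget: 1.0 GB = 8000.0 Mb.
Stream payload after overhead: 8000.0 / 1.02 = 7843.1 Mb.
Total bitrate budget: 7843.1 Mb / 240 s = 32.680 Mbps.
Audio: 64 kbps = 0.064 Mbps.
Video: 32.680 − 0.064 = 32.616 Mbps.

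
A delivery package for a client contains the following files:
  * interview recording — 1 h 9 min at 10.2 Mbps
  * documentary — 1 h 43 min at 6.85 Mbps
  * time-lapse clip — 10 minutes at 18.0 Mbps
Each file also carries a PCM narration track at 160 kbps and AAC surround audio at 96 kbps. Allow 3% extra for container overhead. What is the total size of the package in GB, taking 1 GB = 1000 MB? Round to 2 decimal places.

Audio total: 160 + 96 = 256 kbps = 0.256 Mbps.
interview recording: 10.456 Mbps × 4140 s × 1.03 = 44586.5 Mb
documentary: 7.106 Mbps × 6180 s × 1.03 = 45232.5 Mb
time-lapse clip: 18.256 Mbps × 600 s × 1.03 = 11282.2 Mb
Total: 101101.2 Mb = 12637.7 MB.
= 12.64 GB.

12.64 GB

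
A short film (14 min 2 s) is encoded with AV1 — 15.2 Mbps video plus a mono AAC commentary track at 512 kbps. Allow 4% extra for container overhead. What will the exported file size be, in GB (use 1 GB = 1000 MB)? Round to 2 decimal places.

14 min 2 s = 842 s
Audio: 512 kbps = 0.512 Mbps.
Total bitrate: 15.2 + 0.512 = 15.712 Mbps.
Stream data: 15.712 Mbps × 842 s = 13229.5 Mb.
With 4% container overhead: ×1.04.
13,759 Mb ÷ 8 = 1,720 MB → 1.720 GB.

1.72 GB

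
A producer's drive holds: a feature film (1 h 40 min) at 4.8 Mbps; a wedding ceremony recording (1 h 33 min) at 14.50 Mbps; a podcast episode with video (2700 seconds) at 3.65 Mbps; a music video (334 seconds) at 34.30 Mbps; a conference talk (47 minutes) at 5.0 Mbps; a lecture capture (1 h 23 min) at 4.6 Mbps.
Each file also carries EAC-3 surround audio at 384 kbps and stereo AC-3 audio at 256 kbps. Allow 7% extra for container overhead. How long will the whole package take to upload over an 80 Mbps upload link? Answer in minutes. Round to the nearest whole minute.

Audio total: 384 + 256 = 640 kbps = 0.640 Mbps.
feature film: 5.440 Mbps × 6000 s × 1.07 = 34924.8 Mb
wedding ceremony recording: 15.140 Mbps × 5580 s × 1.07 = 90394.9 Mb
podcast episode with video: 4.290 Mbps × 2700 s × 1.07 = 12393.8 Mb
music video: 34.940 Mbps × 334 s × 1.07 = 12486.9 Mb
conference talk: 5.640 Mbps × 2820 s × 1.07 = 17018.1 Mb
lecture capture: 5.240 Mbps × 4980 s × 1.07 = 27921.9 Mb
Total: 195140.4 Mb = 24392.5 MB.
At 80 Mbps: 195140.4 / 80 = 2439 s ≈ 40.7 minutes.

41 minutes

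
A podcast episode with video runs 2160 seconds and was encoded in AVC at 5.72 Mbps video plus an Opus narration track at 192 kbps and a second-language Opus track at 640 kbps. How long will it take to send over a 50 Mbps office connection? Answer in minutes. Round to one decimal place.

4.7 minutes

Audio total: 192 + 640 = 832 kbps = 0.832 Mbps.
Total bitrate: 6.552 Mbps.
File: 6.552 Mbps × 2160 s = 14152.3 Mb.
At 50 Mbps: 14152.3 / 50 = 283.0 s ≈ 4.72 minutes.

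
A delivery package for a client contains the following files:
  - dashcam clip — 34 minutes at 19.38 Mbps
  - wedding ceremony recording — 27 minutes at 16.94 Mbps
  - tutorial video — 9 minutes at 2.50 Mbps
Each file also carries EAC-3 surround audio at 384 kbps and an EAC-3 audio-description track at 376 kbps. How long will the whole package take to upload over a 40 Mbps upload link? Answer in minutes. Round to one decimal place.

Audio total: 384 + 376 = 760 kbps = 0.760 Mbps.
dashcam clip: 20.140 Mbps × 2040 s = 41085.6 Mb
wedding ceremony recording: 17.700 Mbps × 1620 s = 28674.0 Mb
tutorial video: 3.260 Mbps × 540 s = 1760.4 Mb
Total: 71520.0 Mb = 8940.0 MB.
At 40 Mbps: 71520.0 / 40 = 1788 s ≈ 29.8 minutes.

29.8 minutes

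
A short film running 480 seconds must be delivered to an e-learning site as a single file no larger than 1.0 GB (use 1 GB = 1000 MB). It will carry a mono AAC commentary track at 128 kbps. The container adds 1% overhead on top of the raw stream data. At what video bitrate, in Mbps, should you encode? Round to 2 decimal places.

16.37 Mbps

Budget: 1.0 GB = 8000.0 Mb.
Stream payload after overhead: 8000.0 / 1.01 = 7920.8 Mb.
Total bitrate budget: 7920.8 Mb / 480 s = 16.502 Mbps.
Audio: 128 kbps = 0.128 Mbps.
Video: 16.502 − 0.128 = 16.374 Mbps.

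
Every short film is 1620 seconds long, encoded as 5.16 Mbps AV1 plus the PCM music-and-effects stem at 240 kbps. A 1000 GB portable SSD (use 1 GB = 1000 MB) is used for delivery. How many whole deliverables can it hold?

914

Audio: 240 kbps = 0.240 Mbps.
Total bitrate: 5.400 Mbps.
Per item: 5.400 Mbps × 1620 s = 8,748 Mb = 1,094 MB.
Capacity: 1000 GB = 8,000,000 Mb; 914.49 items → 914 complete.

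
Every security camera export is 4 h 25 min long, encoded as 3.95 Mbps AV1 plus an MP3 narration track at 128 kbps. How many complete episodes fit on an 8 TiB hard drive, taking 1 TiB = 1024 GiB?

1085

4 h 25 min = 265 min = 15900 s
Audio: 128 kbps = 0.128 Mbps.
Total bitrate: 4.078 Mbps.
Per item: 4.078 Mbps × 15900 s = 64,840 Mb = 8,105 MB.
Capacity: 8 TiB = 70,368,744 Mb; 1085.26 items → 1085 complete.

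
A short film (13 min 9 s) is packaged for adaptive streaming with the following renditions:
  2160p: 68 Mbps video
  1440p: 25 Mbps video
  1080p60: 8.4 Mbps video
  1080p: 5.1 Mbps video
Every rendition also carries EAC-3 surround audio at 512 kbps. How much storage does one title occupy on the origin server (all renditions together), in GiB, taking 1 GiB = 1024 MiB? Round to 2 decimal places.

13 min 9 s = 789 s
Audio: 512 kbps = 0.512 Mbps.
Sum of rendition bitrates: (68+0.512) + (25+0.512) + (8.4+0.512) + (5.1+0.512) = 108.548 Mbps.
× 789 s = 85,644 Mb = 10,706 MB = 9.970 GiB.

9.97 GiB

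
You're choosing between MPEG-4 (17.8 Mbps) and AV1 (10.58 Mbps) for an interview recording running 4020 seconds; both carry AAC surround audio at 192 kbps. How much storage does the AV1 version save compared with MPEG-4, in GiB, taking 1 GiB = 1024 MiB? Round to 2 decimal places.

3.38 GiB

Audio: 192 kbps = 0.192 Mbps.
MPEG-4: 17.992 Mbps × 4020 s = 72327.8 Mb = 8.420 GiB.
AV1: 10.772 Mbps × 4020 s = 43303.4 Mb = 5.041 GiB.
Saving: 8.420 − 5.041 = 3.379 GiB.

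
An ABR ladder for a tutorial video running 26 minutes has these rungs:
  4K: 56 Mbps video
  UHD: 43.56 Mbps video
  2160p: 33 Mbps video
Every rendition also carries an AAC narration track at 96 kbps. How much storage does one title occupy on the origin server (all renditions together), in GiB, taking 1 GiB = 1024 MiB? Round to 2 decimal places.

24.13 GiB

26 min = 1560 s
Audio: 96 kbps = 0.096 Mbps.
Sum of rendition bitrates: (56+0.096) + (43.56+0.096) + (33+0.096) = 132.848 Mbps.
× 1560 s = 207,243 Mb = 25,905 MB = 24.13 GiB.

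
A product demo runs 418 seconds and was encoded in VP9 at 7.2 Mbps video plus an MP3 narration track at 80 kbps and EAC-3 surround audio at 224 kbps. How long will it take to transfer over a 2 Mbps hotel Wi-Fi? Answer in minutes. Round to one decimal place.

Audio total: 80 + 224 = 304 kbps = 0.304 Mbps.
Total bitrate: 7.504 Mbps.
File: 7.504 Mbps × 418 s = 3136.7 Mb.
At 2 Mbps: 3136.7 / 2 = 1568.3 s ≈ 26.1 minutes.

26.1 minutes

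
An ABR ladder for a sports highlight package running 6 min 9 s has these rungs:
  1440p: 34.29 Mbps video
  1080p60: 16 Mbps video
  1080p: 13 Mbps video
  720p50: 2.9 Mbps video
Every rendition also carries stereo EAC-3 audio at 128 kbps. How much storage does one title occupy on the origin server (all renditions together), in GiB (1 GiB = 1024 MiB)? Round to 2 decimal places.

6 min 9 s = 369 s
Audio: 128 kbps = 0.128 Mbps.
Sum of rendition bitrates: (34.29+0.128) + (16+0.128) + (13+0.128) + (2.9+0.128) = 66.702 Mbps.
× 369 s = 24,613 Mb = 3,077 MB = 2.865 GiB.

2.87 GiB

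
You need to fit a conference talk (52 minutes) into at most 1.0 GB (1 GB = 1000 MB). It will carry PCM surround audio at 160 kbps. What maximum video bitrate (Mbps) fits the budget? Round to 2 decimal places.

2.40 Mbps

Budget: 1.0 GB = 8000.0 Mb.
52 min = 3120 s
Total bitrate budget: 8000.0 Mb / 3120 s = 2.564 Mbps.
Audio: 160 kbps = 0.160 Mbps.
Video: 2.564 − 0.160 = 2.404 Mbps.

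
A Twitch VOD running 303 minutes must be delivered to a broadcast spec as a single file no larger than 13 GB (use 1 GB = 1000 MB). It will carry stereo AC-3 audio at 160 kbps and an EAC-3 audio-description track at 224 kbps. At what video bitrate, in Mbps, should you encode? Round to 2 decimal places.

5.34 Mbps

Budget: 13 GB = 104000.0 Mb.
303 min = 18180 s
Total bitrate budget: 104000.0 Mb / 18180 s = 5.721 Mbps.
Audio total: 160 + 224 = 384 kbps = 0.384 Mbps.
Video: 5.721 − 0.384 = 5.337 Mbps.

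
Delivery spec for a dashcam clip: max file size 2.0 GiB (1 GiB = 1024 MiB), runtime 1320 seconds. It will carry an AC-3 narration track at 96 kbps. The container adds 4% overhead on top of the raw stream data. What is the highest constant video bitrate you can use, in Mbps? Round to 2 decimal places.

12.42 Mbps

Budget: 2.0 GiB = 17179.9 Mb.
Stream payload after overhead: 17179.9 / 1.04 = 16519.1 Mb.
Total bitrate budget: 16519.1 Mb / 1320 s = 12.514 Mbps.
Audio: 96 kbps = 0.096 Mbps.
Video: 12.514 − 0.096 = 12.418 Mbps.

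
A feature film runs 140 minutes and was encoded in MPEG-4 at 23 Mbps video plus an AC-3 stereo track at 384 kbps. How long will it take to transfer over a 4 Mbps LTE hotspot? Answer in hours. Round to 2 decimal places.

13.64 hours

140 min = 8400 s
Audio: 384 kbps = 0.384 Mbps.
Total bitrate: 23.384 Mbps.
File: 23.384 Mbps × 8400 s = 196425.6 Mb.
At 4 Mbps: 196425.6 / 4 = 49106.4 s ≈ 13.6 hours.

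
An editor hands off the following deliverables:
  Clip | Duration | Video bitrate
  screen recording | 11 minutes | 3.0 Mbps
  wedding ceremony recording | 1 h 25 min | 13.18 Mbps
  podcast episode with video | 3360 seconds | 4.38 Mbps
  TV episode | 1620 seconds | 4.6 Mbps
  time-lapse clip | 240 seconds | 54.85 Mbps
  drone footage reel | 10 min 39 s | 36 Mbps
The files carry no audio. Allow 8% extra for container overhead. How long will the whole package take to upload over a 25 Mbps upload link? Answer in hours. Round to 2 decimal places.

screen recording: 3.000 Mbps × 660 s × 1.08 = 2138.4 Mb
wedding ceremony recording: 13.180 Mbps × 5100 s × 1.08 = 72595.4 Mb
podcast episode with video: 4.380 Mbps × 3360 s × 1.08 = 15894.1 Mb
TV episode: 4.600 Mbps × 1620 s × 1.08 = 8048.2 Mb
time-lapse clip: 54.850 Mbps × 240 s × 1.08 = 14217.1 Mb
drone footage reel: 36.000 Mbps × 639 s × 1.08 = 24844.3 Mb
Total: 137737.6 Mb = 17217.2 MB.
At 25 Mbps: 137737.6 / 25 = 5510 s ≈ 1.53 hours.

1.53 hours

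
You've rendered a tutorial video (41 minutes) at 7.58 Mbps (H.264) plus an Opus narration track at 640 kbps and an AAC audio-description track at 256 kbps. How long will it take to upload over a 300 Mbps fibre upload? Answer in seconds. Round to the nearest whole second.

41 min = 2460 s
Audio total: 640 + 256 = 896 kbps = 0.896 Mbps.
Total bitrate: 8.476 Mbps.
File: 8.476 Mbps × 2460 s = 20851.0 Mb.
At 300 Mbps: 20851.0 / 300 = 69.5 s ≈ 69.5 seconds.

70 seconds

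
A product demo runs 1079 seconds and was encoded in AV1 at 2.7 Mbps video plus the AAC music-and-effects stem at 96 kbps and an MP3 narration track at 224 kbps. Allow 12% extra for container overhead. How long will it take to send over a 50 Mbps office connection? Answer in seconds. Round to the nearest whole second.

Audio total: 96 + 224 = 320 kbps = 0.320 Mbps.
Total bitrate: 3.020 Mbps.
File: 3.020 Mbps × 1079 s = 3258.6 Mb.
With 12% container overhead: ×1.12. → 3649.6 Mb.
At 50 Mbps: 3649.6 / 50 = 73.0 s ≈ 73 seconds.

73 seconds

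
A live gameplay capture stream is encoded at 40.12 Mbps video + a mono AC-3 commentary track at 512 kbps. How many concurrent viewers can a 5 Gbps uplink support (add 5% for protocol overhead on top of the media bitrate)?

117

Audio: 512 kbps = 0.512 Mbps.
Per-viewer media rate: 40.632 Mbps.
On the wire with 5% overhead: 42.664 Mbps.
5 Gbps = 5,000 Mbps; 5,000 / 42.664 = 117.20 → 117 viewers.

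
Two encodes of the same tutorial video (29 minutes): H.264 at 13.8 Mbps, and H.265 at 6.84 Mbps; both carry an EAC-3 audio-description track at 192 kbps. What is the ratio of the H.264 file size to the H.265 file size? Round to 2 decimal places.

29 min = 1740 s
Audio: 192 kbps = 0.192 Mbps.
H.264: 13.992 Mbps × 1740 s = 24346.1 Mb = 3.043 GB.
H.265: 7.032 Mbps × 1740 s = 12235.7 Mb = 1.529 GB.
Ratio: 3.043 / 1.529 = 1.990.

1.99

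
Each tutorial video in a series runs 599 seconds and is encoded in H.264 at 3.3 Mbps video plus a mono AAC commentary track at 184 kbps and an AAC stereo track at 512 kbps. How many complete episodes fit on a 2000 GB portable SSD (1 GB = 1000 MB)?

Audio total: 184 + 512 = 696 kbps = 0.696 Mbps.
Total bitrate: 3.996 Mbps.
Per item: 3.996 Mbps × 599 s = 2,394 Mb = 299.2 MB.
Capacity: 2000 GB = 16,000,000 Mb; 6684.48 items → 6684 complete.

6684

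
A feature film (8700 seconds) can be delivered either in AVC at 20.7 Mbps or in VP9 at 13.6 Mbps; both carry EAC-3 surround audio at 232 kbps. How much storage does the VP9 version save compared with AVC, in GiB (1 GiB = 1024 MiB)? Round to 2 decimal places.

Audio: 232 kbps = 0.232 Mbps.
AVC: 20.932 Mbps × 8700 s = 182108.4 Mb = 21.200 GiB.
VP9: 13.832 Mbps × 8700 s = 120338.4 Mb = 14.009 GiB.
Saving: 21.200 − 14.009 = 7.191 GiB.

7.19 GiB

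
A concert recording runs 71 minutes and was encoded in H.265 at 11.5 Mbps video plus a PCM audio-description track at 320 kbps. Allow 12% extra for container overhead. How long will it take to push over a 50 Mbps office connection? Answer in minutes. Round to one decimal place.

18.8 minutes

71 min = 4260 s
Audio: 320 kbps = 0.320 Mbps.
Total bitrate: 11.820 Mbps.
File: 11.820 Mbps × 4260 s = 50353.2 Mb.
With 12% container overhead: ×1.12. → 56395.6 Mb.
At 50 Mbps: 56395.6 / 50 = 1127.9 s ≈ 18.8 minutes.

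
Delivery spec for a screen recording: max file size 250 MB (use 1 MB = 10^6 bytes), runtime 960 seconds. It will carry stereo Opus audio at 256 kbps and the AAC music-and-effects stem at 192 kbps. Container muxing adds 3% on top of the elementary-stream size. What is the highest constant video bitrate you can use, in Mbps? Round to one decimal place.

1.6 Mbps

Budget: 250 MB = 2000.0 Mb.
Stream payload after overhead: 2000.0 / 1.03 = 1941.7 Mb.
Total bitrate budget: 1941.7 Mb / 960 s = 2.023 Mbps.
Audio total: 256 + 192 = 448 kbps = 0.448 Mbps.
Video: 2.023 − 0.448 = 1.575 Mbps.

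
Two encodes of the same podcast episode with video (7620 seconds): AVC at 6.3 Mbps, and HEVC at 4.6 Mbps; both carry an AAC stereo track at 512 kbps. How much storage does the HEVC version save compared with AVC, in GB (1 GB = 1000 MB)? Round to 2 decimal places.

Audio: 512 kbps = 0.512 Mbps.
AVC: 6.812 Mbps × 7620 s = 51907.4 Mb = 6.488 GB.
HEVC: 5.112 Mbps × 7620 s = 38953.4 Mb = 4.869 GB.
Saving: 6.488 − 4.869 = 1.619 GB.

1.62 GB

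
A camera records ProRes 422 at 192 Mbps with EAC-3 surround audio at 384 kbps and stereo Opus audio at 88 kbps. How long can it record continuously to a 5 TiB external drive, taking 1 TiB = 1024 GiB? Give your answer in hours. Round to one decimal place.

Audio total: 384 + 88 = 472 kbps = 0.472 Mbps.
Total bitrate: 192 + 0.472 = 192.472 Mbps.
Capacity: 5 TiB = 43,980,465 Mb.
Recording time: 43,980,465 / 192.472 = 228,503 s ≈ 63.5 hours.

63.5 hours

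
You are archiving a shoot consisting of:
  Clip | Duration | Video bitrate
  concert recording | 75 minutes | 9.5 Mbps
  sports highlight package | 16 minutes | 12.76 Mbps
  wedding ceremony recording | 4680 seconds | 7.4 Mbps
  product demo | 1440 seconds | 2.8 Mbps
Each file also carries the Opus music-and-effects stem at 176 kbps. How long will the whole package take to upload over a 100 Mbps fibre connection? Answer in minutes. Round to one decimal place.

Audio: 176 kbps = 0.176 Mbps.
concert recording: 9.676 Mbps × 4500 s = 43542.0 Mb
sports highlight package: 12.936 Mbps × 960 s = 12418.6 Mb
wedding ceremony recording: 7.576 Mbps × 4680 s = 35455.7 Mb
product demo: 2.976 Mbps × 1440 s = 4285.4 Mb
Total: 95701.7 Mb = 11962.7 MB.
At 100 Mbps: 95701.7 / 100 = 957 s ≈ 16 minutes.

16.0 minutes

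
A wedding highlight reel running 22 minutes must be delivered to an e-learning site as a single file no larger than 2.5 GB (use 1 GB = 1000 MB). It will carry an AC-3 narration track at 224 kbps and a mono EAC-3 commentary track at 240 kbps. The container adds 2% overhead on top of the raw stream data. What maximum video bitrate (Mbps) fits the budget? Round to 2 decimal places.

14.39 Mbps

Budget: 2.5 GB = 20000.0 Mb.
Stream payload after overhead: 20000.0 / 1.02 = 19607.8 Mb.
22 min = 1320 s
Total bitrate budget: 19607.8 Mb / 1320 s = 14.854 Mbps.
Audio total: 224 + 240 = 464 kbps = 0.464 Mbps.
Video: 14.854 − 0.464 = 14.390 Mbps.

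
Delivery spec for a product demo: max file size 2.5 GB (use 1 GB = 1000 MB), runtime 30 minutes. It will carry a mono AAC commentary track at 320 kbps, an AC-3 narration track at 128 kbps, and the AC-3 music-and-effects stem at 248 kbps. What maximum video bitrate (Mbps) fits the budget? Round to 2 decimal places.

Budget: 2.5 GB = 20000.0 Mb.
30 min = 1800 s
Total bitrate budget: 20000.0 Mb / 1800 s = 11.111 Mbps.
Audio total: 320 + 128 + 248 = 696 kbps = 0.696 Mbps.
Video: 11.111 − 0.696 = 10.415 Mbps.

10.42 Mbps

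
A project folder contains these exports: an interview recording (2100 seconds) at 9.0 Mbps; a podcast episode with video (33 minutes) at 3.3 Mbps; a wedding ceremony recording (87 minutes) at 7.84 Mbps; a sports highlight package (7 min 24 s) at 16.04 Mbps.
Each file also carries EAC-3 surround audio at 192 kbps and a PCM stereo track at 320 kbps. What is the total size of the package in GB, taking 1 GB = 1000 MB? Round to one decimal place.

Audio total: 192 + 320 = 512 kbps = 0.512 Mbps.
interview recording: 9.512 Mbps × 2100 s = 19975.2 Mb
podcast episode with video: 3.812 Mbps × 1980 s = 7547.8 Mb
wedding ceremony recording: 8.352 Mbps × 5220 s = 43597.4 Mb
sports highlight package: 16.552 Mbps × 444 s = 7349.1 Mb
Total: 78469.5 Mb = 9808.7 MB.
= 9.809 GB.

9.8 GB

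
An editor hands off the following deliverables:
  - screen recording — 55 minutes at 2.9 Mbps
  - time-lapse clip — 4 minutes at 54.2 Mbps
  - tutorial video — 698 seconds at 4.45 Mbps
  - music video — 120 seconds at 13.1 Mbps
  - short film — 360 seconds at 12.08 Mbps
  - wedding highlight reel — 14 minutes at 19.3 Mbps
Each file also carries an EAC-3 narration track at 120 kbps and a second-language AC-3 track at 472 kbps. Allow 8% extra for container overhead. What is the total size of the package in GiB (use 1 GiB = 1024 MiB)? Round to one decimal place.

Audio total: 120 + 472 = 592 kbps = 0.592 Mbps.
screen recording: 3.492 Mbps × 3300 s × 1.08 = 12445.5 Mb
time-lapse clip: 54.792 Mbps × 240 s × 1.08 = 14202.1 Mb
tutorial video: 5.042 Mbps × 698 s × 1.08 = 3800.9 Mb
music video: 13.692 Mbps × 120 s × 1.08 = 1774.5 Mb
short film: 12.672 Mbps × 360 s × 1.08 = 4926.9 Mb
wedding highlight reel: 19.892 Mbps × 840 s × 1.08 = 18046.0 Mb
Total: 55195.8 Mb = 6899.5 MB.
= 6.426 GiB.

6.4 GiB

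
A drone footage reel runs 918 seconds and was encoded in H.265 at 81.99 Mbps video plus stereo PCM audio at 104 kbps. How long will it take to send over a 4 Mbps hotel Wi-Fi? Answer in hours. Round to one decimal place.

Audio: 104 kbps = 0.104 Mbps.
Total bitrate: 82.094 Mbps.
File: 82.094 Mbps × 918 s = 75362.3 Mb.
At 4 Mbps: 75362.3 / 4 = 18840.6 s ≈ 5.23 hours.

5.2 hours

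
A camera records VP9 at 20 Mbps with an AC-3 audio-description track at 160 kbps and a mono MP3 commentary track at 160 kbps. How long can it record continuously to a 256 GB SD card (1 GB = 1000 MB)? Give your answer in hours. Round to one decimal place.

28.0 hours

Audio total: 160 + 160 = 320 kbps = 0.320 Mbps.
Total bitrate: 20 + 0.320 = 20.320 Mbps.
Capacity: 256 GB = 2,048,000 Mb.
Recording time: 2,048,000 / 20.320 = 100,787 s ≈ 28.0 hours.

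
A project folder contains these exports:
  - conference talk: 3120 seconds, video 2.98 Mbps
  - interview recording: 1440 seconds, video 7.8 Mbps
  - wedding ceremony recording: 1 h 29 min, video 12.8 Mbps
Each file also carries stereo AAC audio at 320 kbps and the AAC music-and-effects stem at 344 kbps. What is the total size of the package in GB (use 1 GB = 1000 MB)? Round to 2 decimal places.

Audio total: 320 + 344 = 664 kbps = 0.664 Mbps.
conference talk: 3.644 Mbps × 3120 s = 11369.3 Mb
interview recording: 8.464 Mbps × 1440 s = 12188.2 Mb
wedding ceremony recording: 13.464 Mbps × 5340 s = 71897.8 Mb
Total: 95455.2 Mb = 11931.9 MB.
= 11.93 GB.

11.93 GB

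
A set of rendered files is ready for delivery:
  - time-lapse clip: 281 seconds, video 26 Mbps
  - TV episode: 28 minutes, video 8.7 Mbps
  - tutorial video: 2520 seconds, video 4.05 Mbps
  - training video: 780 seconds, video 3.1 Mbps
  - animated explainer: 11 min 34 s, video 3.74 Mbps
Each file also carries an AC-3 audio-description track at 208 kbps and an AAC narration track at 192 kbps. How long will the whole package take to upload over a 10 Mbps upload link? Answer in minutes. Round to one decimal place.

65.9 minutes

Audio total: 208 + 192 = 400 kbps = 0.400 Mbps.
time-lapse clip: 26.400 Mbps × 281 s = 7418.4 Mb
TV episode: 9.100 Mbps × 1680 s = 15288.0 Mb
tutorial video: 4.450 Mbps × 2520 s = 11214.0 Mb
training video: 3.500 Mbps × 780 s = 2730.0 Mb
animated explainer: 4.140 Mbps × 694 s = 2873.2 Mb
Total: 39523.6 Mb = 4940.4 MB.
At 10 Mbps: 39523.6 / 10 = 3952 s ≈ 65.9 minutes.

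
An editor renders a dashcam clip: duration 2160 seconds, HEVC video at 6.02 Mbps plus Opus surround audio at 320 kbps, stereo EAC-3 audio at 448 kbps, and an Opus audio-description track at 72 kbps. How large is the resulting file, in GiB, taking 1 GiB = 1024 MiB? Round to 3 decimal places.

Audio total: 320 + 448 + 72 = 840 kbps = 0.840 Mbps.
Total bitrate: 6.02 + 0.840 = 6.860 Mbps.
Stream data: 6.860 Mbps × 2160 s = 14817.6 Mb.
14,818 Mb = 1,852,200,000 bytes ÷ 1,073,741,824 = 1.725 GiB.

1.725 GiB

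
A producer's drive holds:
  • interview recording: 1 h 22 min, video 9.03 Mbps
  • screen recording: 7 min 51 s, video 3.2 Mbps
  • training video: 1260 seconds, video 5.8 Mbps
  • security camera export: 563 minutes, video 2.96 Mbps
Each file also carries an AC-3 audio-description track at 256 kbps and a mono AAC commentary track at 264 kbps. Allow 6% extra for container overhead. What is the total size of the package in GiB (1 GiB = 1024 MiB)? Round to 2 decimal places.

21.50 GiB

Audio total: 256 + 264 = 520 kbps = 0.520 Mbps.
interview recording: 9.550 Mbps × 4920 s × 1.06 = 49805.2 Mb
screen recording: 3.720 Mbps × 471 s × 1.06 = 1857.2 Mb
training video: 6.320 Mbps × 1260 s × 1.06 = 8441.0 Mb
security camera export: 3.480 Mbps × 33780 s × 1.06 = 124607.7 Mb
Total: 184711.1 Mb = 23088.9 MB.
= 21.50 GiB.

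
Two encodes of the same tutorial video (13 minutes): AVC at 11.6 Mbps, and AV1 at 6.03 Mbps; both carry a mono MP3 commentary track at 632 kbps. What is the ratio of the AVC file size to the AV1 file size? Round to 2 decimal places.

13 min = 780 s
Audio: 632 kbps = 0.632 Mbps.
AVC: 12.232 Mbps × 780 s = 9541.0 Mb = 1.111 GiB.
AV1: 6.662 Mbps × 780 s = 5196.4 Mb = 0.605 GiB.
Ratio: 1.111 / 0.605 = 1.836.

1.84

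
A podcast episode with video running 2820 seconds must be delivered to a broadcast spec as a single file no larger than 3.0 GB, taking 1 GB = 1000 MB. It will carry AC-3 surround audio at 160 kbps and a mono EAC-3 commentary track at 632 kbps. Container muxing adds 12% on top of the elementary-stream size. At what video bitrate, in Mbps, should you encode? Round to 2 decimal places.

Budget: 3.0 GB = 24000.0 Mb.
Stream payload after overhead: 24000.0 / 1.12 = 21428.6 Mb.
Total bitrate budget: 21428.6 Mb / 2820 s = 7.599 Mbps.
Audio total: 160 + 632 = 792 kbps = 0.792 Mbps.
Video: 7.599 − 0.792 = 6.807 Mbps.

6.81 Mbps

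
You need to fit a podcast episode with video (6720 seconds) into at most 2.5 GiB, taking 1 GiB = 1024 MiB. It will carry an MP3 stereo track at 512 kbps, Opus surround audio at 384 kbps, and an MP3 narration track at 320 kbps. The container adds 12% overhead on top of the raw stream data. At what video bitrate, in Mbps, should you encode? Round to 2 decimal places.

Budget: 2.5 GiB = 21474.8 Mb.
Stream payload after overhead: 21474.8 / 1.12 = 19174.0 Mb.
Total bitrate budget: 19174.0 Mb / 6720 s = 2.853 Mbps.
Audio total: 512 + 384 + 320 = 1216 kbps = 1.216 Mbps.
Video: 2.853 − 1.216 = 1.637 Mbps.

1.64 Mbps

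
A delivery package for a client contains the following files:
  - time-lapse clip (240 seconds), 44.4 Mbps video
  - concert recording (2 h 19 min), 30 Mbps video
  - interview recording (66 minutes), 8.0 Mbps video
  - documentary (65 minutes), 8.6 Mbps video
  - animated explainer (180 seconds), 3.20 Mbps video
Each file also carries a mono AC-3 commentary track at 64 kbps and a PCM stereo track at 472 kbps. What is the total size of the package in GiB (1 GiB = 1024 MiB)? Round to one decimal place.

Audio total: 64 + 472 = 536 kbps = 0.536 Mbps.
time-lapse clip: 44.936 Mbps × 240 s = 10784.6 Mb
concert recording: 30.536 Mbps × 8340 s = 254670.2 Mb
interview recording: 8.536 Mbps × 3960 s = 33802.6 Mb
documentary: 9.136 Mbps × 3900 s = 35630.4 Mb
animated explainer: 3.736 Mbps × 180 s = 672.5 Mb
Total: 335560.3 Mb = 41945.0 MB.
= 39.06 GiB.

39.1 GiB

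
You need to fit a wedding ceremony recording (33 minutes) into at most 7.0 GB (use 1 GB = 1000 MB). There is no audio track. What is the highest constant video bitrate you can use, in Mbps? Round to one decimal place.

Budget: 7.0 GB = 56000.0 Mb.
33 min = 1980 s
Total bitrate budget: 56000.0 Mb / 1980 s = 28.283 Mbps.

28.3 Mbps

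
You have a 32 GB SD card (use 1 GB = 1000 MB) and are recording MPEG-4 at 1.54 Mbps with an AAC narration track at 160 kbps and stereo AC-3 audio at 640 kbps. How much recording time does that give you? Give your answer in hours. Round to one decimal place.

Audio total: 160 + 640 = 800 kbps = 0.800 Mbps.
Total bitrate: 1.54 + 0.800 = 2.340 Mbps.
Capacity: 32 GB = 256,000 Mb.
Recording time: 256,000 / 2.340 = 109,402 s ≈ 30.4 hours.

30.4 hours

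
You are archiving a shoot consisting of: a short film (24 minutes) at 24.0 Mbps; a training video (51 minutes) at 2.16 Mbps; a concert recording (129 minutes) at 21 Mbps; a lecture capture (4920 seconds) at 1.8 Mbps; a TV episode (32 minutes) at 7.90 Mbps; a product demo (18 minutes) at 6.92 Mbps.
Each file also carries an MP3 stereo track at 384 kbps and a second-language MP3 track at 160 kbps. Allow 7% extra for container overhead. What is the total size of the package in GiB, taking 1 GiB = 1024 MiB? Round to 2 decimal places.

Audio total: 384 + 160 = 544 kbps = 0.544 Mbps.
short film: 24.544 Mbps × 1440 s × 1.07 = 37817.4 Mb
training video: 2.704 Mbps × 3060 s × 1.07 = 8853.4 Mb
concert recording: 21.544 Mbps × 7740 s × 1.07 = 178423.1 Mb
lecture capture: 2.344 Mbps × 4920 s × 1.07 = 12339.8 Mb
TV episode: 8.444 Mbps × 1920 s × 1.07 = 17347.4 Mb
product demo: 7.464 Mbps × 1080 s × 1.07 = 8625.4 Mb
Total: 263406.4 Mb = 32925.8 MB.
= 30.66 GiB.

30.66 GiB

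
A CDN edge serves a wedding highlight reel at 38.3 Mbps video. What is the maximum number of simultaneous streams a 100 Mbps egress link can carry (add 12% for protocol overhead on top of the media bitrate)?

On the wire with 12% overhead: 42.896 Mbps.
100 Mbps = 100.0 Mbps; 100.0 / 42.896 = 2.33 → 2 viewers.

2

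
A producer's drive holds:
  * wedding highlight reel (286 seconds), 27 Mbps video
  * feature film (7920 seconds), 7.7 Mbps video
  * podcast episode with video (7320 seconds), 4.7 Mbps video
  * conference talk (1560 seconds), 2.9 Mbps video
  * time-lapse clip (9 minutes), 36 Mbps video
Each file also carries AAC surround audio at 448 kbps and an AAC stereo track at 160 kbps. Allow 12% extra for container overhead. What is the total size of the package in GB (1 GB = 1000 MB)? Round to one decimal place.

Audio total: 448 + 160 = 608 kbps = 0.608 Mbps.
wedding highlight reel: 27.608 Mbps × 286 s × 1.12 = 8843.4 Mb
feature film: 8.308 Mbps × 7920 s × 1.12 = 73695.3 Mb
podcast episode with video: 5.308 Mbps × 7320 s × 1.12 = 43517.1 Mb
conference talk: 3.508 Mbps × 1560 s × 1.12 = 6129.2 Mb
time-lapse clip: 36.608 Mbps × 540 s × 1.12 = 22140.5 Mb
Total: 154325.5 Mb = 19290.7 MB.
= 19.29 GB.

19.3 GB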